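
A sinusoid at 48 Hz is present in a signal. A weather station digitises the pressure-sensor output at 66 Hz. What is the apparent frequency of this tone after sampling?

48 Hz > fs/2 = 33 Hz, folds to fs − 48 Hz = 18 Hz.

18 Hz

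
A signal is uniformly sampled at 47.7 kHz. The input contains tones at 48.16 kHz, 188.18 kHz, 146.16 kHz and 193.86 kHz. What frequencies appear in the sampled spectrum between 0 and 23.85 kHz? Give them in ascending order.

0.46 kHz, 2.62 kHz, 3.06 kHz

fs/2 = 23.85 kHz.
48.16 kHz mod fs = 0.46 kHz.
0.46 kHz ≤ fs/2 = 23.85 kHz, appears at 0.46 kHz.
188.18 kHz mod fs = 45.08 kHz.
45.08 kHz > fs/2 = 23.85 kHz, folds to fs − 45.08 kHz = 2.62 kHz.
146.16 kHz mod fs = 3.06 kHz.
3.06 kHz ≤ fs/2 = 23.85 kHz, appears at 3.06 kHz.
193.86 kHz mod fs = 3.06 kHz.
3.06 kHz ≤ fs/2 = 23.85 kHz, appears at 3.06 kHz.
Distinct values: {0.46 kHz, 2.62 kHz, 3.06 kHz}.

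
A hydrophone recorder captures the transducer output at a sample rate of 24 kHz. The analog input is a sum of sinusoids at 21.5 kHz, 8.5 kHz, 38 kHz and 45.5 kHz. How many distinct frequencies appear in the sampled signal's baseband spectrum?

fs/2 = 12 kHz.
21.5 kHz > fs/2 = 12 kHz, folds to fs − 21.5 kHz = 2.5 kHz.
8.5 kHz ≤ fs/2 = 12 kHz, passes unchanged.
38 kHz mod fs = 14 kHz.
14 kHz > fs/2 = 12 kHz, folds to fs − 14 kHz = 10 kHz.
45.5 kHz mod fs = 21.5 kHz.
21.5 kHz > fs/2 = 12 kHz, folds to fs − 21.5 kHz = 2.5 kHz.
Distinct values: {2.5 kHz, 8.5 kHz, 10 kHz} → 3.

3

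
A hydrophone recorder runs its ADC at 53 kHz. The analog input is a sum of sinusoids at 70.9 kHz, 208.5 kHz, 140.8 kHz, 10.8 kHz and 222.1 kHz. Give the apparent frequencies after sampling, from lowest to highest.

fs/2 = 26.5 kHz.
70.9 kHz mod fs = 17.9 kHz.
17.9 kHz ≤ fs/2 = 26.5 kHz, appears at 17.9 kHz.
208.5 kHz mod fs = 49.5 kHz.
49.5 kHz > fs/2 = 26.5 kHz, folds to fs − 49.5 kHz = 3.5 kHz.
140.8 kHz mod fs = 34.8 kHz.
34.8 kHz > fs/2 = 26.5 kHz, folds to fs − 34.8 kHz = 18.2 kHz.
10.8 kHz ≤ fs/2 = 26.5 kHz, passes unchanged.
222.1 kHz mod fs = 10.1 kHz.
10.1 kHz ≤ fs/2 = 26.5 kHz, appears at 10.1 kHz.
Distinct values: {3.5 kHz, 10.1 kHz, 10.8 kHz, 17.9 kHz, 18.2 kHz}.

3.5 kHz, 10.1 kHz, 10.8 kHz, 17.9 kHz, 18.2 kHz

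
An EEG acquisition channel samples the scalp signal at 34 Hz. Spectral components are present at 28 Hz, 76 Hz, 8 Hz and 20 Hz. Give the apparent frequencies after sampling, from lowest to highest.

6 Hz, 8 Hz, 14 Hz

fs/2 = 17 Hz.
28 Hz > fs/2 = 17 Hz, folds to fs − 28 Hz = 6 Hz.
76 Hz mod fs = 8 Hz.
8 Hz ≤ fs/2 = 17 Hz, appears at 8 Hz.
8 Hz ≤ fs/2 = 17 Hz, passes unchanged.
20 Hz > fs/2 = 17 Hz, folds to fs − 20 Hz = 14 Hz.
Distinct values: {6 Hz, 8 Hz, 14 Hz}.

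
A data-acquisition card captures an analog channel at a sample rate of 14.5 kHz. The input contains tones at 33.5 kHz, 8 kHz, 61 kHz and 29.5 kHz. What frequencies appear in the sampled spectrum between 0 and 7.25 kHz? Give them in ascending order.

0.5 kHz, 3 kHz, 4.5 kHz, 6.5 kHz

fs/2 = 7.25 kHz.
33.5 kHz mod fs = 4.5 kHz.
4.5 kHz ≤ fs/2 = 7.25 kHz, appears at 4.5 kHz.
8 kHz > fs/2 = 7.25 kHz, folds to fs − 8 kHz = 6.5 kHz.
61 kHz mod fs = 3 kHz.
3 kHz ≤ fs/2 = 7.25 kHz, appears at 3 kHz.
29.5 kHz mod fs = 0.5 kHz.
0.5 kHz ≤ fs/2 = 7.25 kHz, appears at 0.5 kHz.
Distinct values: {0.5 kHz, 3 kHz, 4.5 kHz, 6.5 kHz}.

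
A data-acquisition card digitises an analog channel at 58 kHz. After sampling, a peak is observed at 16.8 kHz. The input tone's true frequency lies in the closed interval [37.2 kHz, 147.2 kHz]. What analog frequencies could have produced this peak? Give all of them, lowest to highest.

41.2 kHz, 74.8 kHz, 99.2 kHz, 132.8 kHz

Frequencies that alias to 16.8 kHz are k·fs ± 16.8 kHz for integer k ≥ 0.
k=0: 16.8 kHz.
k=1: 41.2 kHz, 74.8 kHz.
k=2: 99.2 kHz, 132.8 kHz.
k=3: 157.2 kHz, 190.8 kHz.
Within [37.2 kHz, 147.2 kHz]: 41.2 kHz, 74.8 kHz, 99.2 kHz, 132.8 kHz.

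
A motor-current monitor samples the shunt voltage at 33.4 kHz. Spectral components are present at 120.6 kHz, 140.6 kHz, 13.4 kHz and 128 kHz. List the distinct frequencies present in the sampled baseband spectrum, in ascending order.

5.6 kHz, 7 kHz, 13 kHz, 13.4 kHz

fs/2 = 16.7 kHz.
120.6 kHz mod fs = 20.4 kHz.
20.4 kHz > fs/2 = 16.7 kHz, folds to fs − 20.4 kHz = 13 kHz.
140.6 kHz mod fs = 7 kHz.
7 kHz ≤ fs/2 = 16.7 kHz, appears at 7 kHz.
13.4 kHz ≤ fs/2 = 16.7 kHz, passes unchanged.
128 kHz mod fs = 27.8 kHz.
27.8 kHz > fs/2 = 16.7 kHz, folds to fs − 27.8 kHz = 5.6 kHz.
Distinct values: {5.6 kHz, 7 kHz, 13 kHz, 13.4 kHz}.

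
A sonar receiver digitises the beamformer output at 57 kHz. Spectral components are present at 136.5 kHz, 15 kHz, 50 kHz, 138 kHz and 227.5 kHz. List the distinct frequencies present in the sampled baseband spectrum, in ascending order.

fs/2 = 28.5 kHz.
136.5 kHz mod fs = 22.5 kHz.
22.5 kHz ≤ fs/2 = 28.5 kHz, appears at 22.5 kHz.
15 kHz ≤ fs/2 = 28.5 kHz, passes unchanged.
50 kHz > fs/2 = 28.5 kHz, folds to fs − 50 kHz = 7 kHz.
138 kHz mod fs = 24 kHz.
24 kHz ≤ fs/2 = 28.5 kHz, appears at 24 kHz.
227.5 kHz mod fs = 56.5 kHz.
56.5 kHz > fs/2 = 28.5 kHz, folds to fs − 56.5 kHz = 0.5 kHz.
Distinct values: {0.5 kHz, 7 kHz, 15 kHz, 22.5 kHz, 24 kHz}.

0.5 kHz, 7 kHz, 15 kHz, 22.5 kHz, 24 kHz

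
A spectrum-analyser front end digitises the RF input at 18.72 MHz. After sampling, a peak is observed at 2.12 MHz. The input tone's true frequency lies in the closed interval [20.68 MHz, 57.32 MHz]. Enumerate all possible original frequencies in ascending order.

20.84 MHz, 35.32 MHz, 39.56 MHz, 54.04 MHz

Frequencies that alias to 2.12 MHz are k·fs ± 2.12 MHz for integer k ≥ 0.
k=0: 2.12 MHz.
k=1: 16.6 MHz, 20.84 MHz.
k=2: 35.32 MHz, 39.56 MHz.
k=3: 54.04 MHz, 58.28 MHz.
k=4: 72.76 MHz, 77 MHz.
Within [20.68 MHz, 57.32 MHz]: 20.84 MHz, 35.32 MHz, 39.56 MHz, 54.04 MHz.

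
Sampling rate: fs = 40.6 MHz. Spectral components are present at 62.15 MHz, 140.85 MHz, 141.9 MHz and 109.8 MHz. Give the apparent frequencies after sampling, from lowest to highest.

fs/2 = 20.3 MHz.
62.15 MHz mod fs = 21.55 MHz.
21.55 MHz > fs/2 = 20.3 MHz, folds to fs − 21.55 MHz = 19.05 MHz.
140.85 MHz mod fs = 19.05 MHz.
19.05 MHz ≤ fs/2 = 20.3 MHz, appears at 19.05 MHz.
141.9 MHz mod fs = 20.1 MHz.
20.1 MHz ≤ fs/2 = 20.3 MHz, appears at 20.1 MHz.
109.8 MHz mod fs = 28.6 MHz.
28.6 MHz > fs/2 = 20.3 MHz, folds to fs − 28.6 MHz = 12 MHz.
Distinct values: {12 MHz, 19.05 MHz, 20.1 MHz}.

12 MHz, 19.05 MHz, 20.1 MHz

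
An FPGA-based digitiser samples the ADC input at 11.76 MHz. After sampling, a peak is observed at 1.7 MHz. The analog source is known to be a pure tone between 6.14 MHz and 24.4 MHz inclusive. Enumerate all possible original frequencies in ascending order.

10.06 MHz, 13.46 MHz, 21.82 MHz

Frequencies that alias to 1.7 MHz are k·fs ± 1.7 MHz for integer k ≥ 0.
k=0: 1.7 MHz.
k=1: 10.06 MHz, 13.46 MHz.
k=2: 21.82 MHz, 25.22 MHz.
k=3: 33.58 MHz, 36.98 MHz.
Within [6.14 MHz, 24.4 MHz]: 10.06 MHz, 13.46 MHz, 21.82 MHz.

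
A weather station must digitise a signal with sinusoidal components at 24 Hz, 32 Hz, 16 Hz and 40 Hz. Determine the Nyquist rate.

Highest-frequency component: 40 Hz.
Nyquist rate = 2 × 40 Hz = 80 Hz.

80 Hz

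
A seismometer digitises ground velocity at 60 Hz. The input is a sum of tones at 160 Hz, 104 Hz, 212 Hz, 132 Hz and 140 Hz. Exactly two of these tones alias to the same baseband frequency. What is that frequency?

20 Hz

fs/2 = 30 Hz.
160 Hz mod fs = 40 Hz.
40 Hz > fs/2 = 30 Hz, folds to fs − 40 Hz = 20 Hz.
104 Hz mod fs = 44 Hz.
44 Hz > fs/2 = 30 Hz, folds to fs − 44 Hz = 16 Hz.
212 Hz mod fs = 32 Hz.
32 Hz > fs/2 = 30 Hz, folds to fs − 32 Hz = 28 Hz.
132 Hz mod fs = 12 Hz.
12 Hz ≤ fs/2 = 30 Hz, appears at 12 Hz.
140 Hz mod fs = 20 Hz.
20 Hz ≤ fs/2 = 30 Hz, appears at 20 Hz.
140 Hz and 160 Hz both map to 20 Hz.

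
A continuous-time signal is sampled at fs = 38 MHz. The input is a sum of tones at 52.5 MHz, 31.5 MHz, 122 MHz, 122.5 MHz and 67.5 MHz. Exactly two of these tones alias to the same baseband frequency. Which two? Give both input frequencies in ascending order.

fs/2 = 19 MHz.
52.5 MHz mod fs = 14.5 MHz.
14.5 MHz ≤ fs/2 = 19 MHz, appears at 14.5 MHz.
31.5 MHz > fs/2 = 19 MHz, folds to fs − 31.5 MHz = 6.5 MHz.
122 MHz mod fs = 8 MHz.
8 MHz ≤ fs/2 = 19 MHz, appears at 8 MHz.
122.5 MHz mod fs = 8.5 MHz.
8.5 MHz ≤ fs/2 = 19 MHz, appears at 8.5 MHz.
67.5 MHz mod fs = 29.5 MHz.
29.5 MHz > fs/2 = 19 MHz, folds to fs − 29.5 MHz = 8.5 MHz.
67.5 MHz and 122.5 MHz both map to 8.5 MHz.

67.5 MHz, 122.5 MHz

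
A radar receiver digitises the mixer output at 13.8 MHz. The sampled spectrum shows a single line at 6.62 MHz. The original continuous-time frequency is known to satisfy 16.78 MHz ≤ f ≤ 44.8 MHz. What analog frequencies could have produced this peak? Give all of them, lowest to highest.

Frequencies that alias to 6.62 MHz are k·fs ± 6.62 MHz for integer k ≥ 0.
k=0: 6.62 MHz.
k=1: 7.18 MHz, 20.42 MHz.
k=2: 20.98 MHz, 34.22 MHz.
k=3: 34.78 MHz, 48.02 MHz.
k=4: 48.58 MHz, 61.82 MHz.
Within [16.78 MHz, 44.8 MHz]: 20.42 MHz, 20.98 MHz, 34.22 MHz, 34.78 MHz.

20.42 MHz, 20.98 MHz, 34.22 MHz, 34.78 MHz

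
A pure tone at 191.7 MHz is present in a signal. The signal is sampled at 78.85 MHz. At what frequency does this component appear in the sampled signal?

34 MHz

191.7 MHz mod fs = 34 MHz.
34 MHz ≤ fs/2 = 39.425 MHz, appears at 34 MHz.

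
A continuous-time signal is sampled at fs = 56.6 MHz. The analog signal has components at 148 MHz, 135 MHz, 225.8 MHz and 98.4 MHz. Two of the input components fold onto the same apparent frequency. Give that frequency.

fs/2 = 28.3 MHz.
148 MHz mod fs = 34.8 MHz.
34.8 MHz > fs/2 = 28.3 MHz, folds to fs − 34.8 MHz = 21.8 MHz.
135 MHz mod fs = 21.8 MHz.
21.8 MHz ≤ fs/2 = 28.3 MHz, appears at 21.8 MHz.
225.8 MHz mod fs = 56 MHz.
56 MHz > fs/2 = 28.3 MHz, folds to fs − 56 MHz = 0.6 MHz.
98.4 MHz mod fs = 41.8 MHz.
41.8 MHz > fs/2 = 28.3 MHz, folds to fs − 41.8 MHz = 14.8 MHz.
135 MHz and 148 MHz both map to 21.8 MHz.

21.8 MHz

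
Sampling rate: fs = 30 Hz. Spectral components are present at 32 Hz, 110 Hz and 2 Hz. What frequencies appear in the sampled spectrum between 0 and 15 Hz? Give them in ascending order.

fs/2 = 15 Hz.
32 Hz mod fs = 2 Hz.
2 Hz ≤ fs/2 = 15 Hz, appears at 2 Hz.
110 Hz mod fs = 20 Hz.
20 Hz > fs/2 = 15 Hz, folds to fs − 20 Hz = 10 Hz.
2 Hz ≤ fs/2 = 15 Hz, passes unchanged.
Distinct values: {2 Hz, 10 Hz}.

2 Hz, 10 Hz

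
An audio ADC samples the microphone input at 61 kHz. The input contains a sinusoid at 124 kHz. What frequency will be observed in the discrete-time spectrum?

2 kHz

124 kHz mod fs = 2 kHz.
2 kHz ≤ fs/2 = 30.5 kHz, appears at 2 kHz.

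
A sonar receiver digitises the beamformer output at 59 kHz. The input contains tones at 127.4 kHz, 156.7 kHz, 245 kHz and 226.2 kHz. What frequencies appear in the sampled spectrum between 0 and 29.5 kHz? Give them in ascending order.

9 kHz, 9.4 kHz, 9.8 kHz, 20.3 kHz

fs/2 = 29.5 kHz.
127.4 kHz mod fs = 9.4 kHz.
9.4 kHz ≤ fs/2 = 29.5 kHz, appears at 9.4 kHz.
156.7 kHz mod fs = 38.7 kHz.
38.7 kHz > fs/2 = 29.5 kHz, folds to fs − 38.7 kHz = 20.3 kHz.
245 kHz mod fs = 9 kHz.
9 kHz ≤ fs/2 = 29.5 kHz, appears at 9 kHz.
226.2 kHz mod fs = 49.2 kHz.
49.2 kHz > fs/2 = 29.5 kHz, folds to fs − 49.2 kHz = 9.8 kHz.
Distinct values: {9 kHz, 9.4 kHz, 9.8 kHz, 20.3 kHz}.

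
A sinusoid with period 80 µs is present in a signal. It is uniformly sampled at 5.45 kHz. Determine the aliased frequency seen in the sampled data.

1.6 kHz

T = 80 µs → f = 1/T = 12.5 kHz.
12.5 kHz mod fs = 1.6 kHz.
1.6 kHz ≤ fs/2 = 2.725 kHz, appears at 1.6 kHz.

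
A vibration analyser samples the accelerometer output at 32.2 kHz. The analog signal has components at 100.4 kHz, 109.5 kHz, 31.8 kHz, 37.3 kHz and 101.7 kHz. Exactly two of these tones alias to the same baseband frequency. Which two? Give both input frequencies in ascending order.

fs/2 = 16.1 kHz.
100.4 kHz mod fs = 3.8 kHz.
3.8 kHz ≤ fs/2 = 16.1 kHz, appears at 3.8 kHz.
109.5 kHz mod fs = 12.9 kHz.
12.9 kHz ≤ fs/2 = 16.1 kHz, appears at 12.9 kHz.
31.8 kHz > fs/2 = 16.1 kHz, folds to fs − 31.8 kHz = 0.4 kHz.
37.3 kHz mod fs = 5.1 kHz.
5.1 kHz ≤ fs/2 = 16.1 kHz, appears at 5.1 kHz.
101.7 kHz mod fs = 5.1 kHz.
5.1 kHz ≤ fs/2 = 16.1 kHz, appears at 5.1 kHz.
37.3 kHz and 101.7 kHz both map to 5.1 kHz.

37.3 kHz, 101.7 kHz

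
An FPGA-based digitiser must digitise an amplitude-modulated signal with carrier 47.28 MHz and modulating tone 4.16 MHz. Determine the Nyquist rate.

AM sidebands sit at fc ± fm = 43.12 MHz and 51.44 MHz.
Highest-frequency component: 51.44 MHz.
Nyquist rate = 2 × 51.44 MHz = 102.88 MHz.

102.88 MHz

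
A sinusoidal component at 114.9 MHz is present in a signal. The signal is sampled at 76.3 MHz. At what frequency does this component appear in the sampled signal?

114.9 MHz mod fs = 38.6 MHz.
38.6 MHz > fs/2 = 38.15 MHz, folds to fs − 38.6 MHz = 37.7 MHz.

37.7 MHz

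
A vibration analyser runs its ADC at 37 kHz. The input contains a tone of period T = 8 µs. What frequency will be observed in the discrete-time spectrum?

T = 8 µs → f = 1/T = 125 kHz.
125 kHz mod fs = 14 kHz.
14 kHz ≤ fs/2 = 18.5 kHz, appears at 14 kHz.

14 kHz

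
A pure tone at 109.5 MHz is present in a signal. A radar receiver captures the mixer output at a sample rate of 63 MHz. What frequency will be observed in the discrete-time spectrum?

109.5 MHz mod fs = 46.5 MHz.
46.5 MHz > fs/2 = 31.5 MHz, folds to fs − 46.5 MHz = 16.5 MHz.

16.5 MHz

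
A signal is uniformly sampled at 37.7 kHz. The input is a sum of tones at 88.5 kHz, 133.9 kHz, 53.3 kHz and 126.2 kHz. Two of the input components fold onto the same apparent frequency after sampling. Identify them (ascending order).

88.5 kHz, 126.2 kHz

fs/2 = 18.85 kHz.
88.5 kHz mod fs = 13.1 kHz.
13.1 kHz ≤ fs/2 = 18.85 kHz, appears at 13.1 kHz.
133.9 kHz mod fs = 20.8 kHz.
20.8 kHz > fs/2 = 18.85 kHz, folds to fs − 20.8 kHz = 16.9 kHz.
53.3 kHz mod fs = 15.6 kHz.
15.6 kHz ≤ fs/2 = 18.85 kHz, appears at 15.6 kHz.
126.2 kHz mod fs = 13.1 kHz.
13.1 kHz ≤ fs/2 = 18.85 kHz, appears at 13.1 kHz.
88.5 kHz and 126.2 kHz both map to 13.1 kHz.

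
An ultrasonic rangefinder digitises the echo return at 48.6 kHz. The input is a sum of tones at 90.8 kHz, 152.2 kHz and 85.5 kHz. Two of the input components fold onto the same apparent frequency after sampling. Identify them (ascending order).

fs/2 = 24.3 kHz.
90.8 kHz mod fs = 42.2 kHz.
42.2 kHz > fs/2 = 24.3 kHz, folds to fs − 42.2 kHz = 6.4 kHz.
152.2 kHz mod fs = 6.4 kHz.
6.4 kHz ≤ fs/2 = 24.3 kHz, appears at 6.4 kHz.
85.5 kHz mod fs = 36.9 kHz.
36.9 kHz > fs/2 = 24.3 kHz, folds to fs − 36.9 kHz = 11.7 kHz.
90.8 kHz and 152.2 kHz both map to 6.4 kHz.

90.8 kHz, 152.2 kHz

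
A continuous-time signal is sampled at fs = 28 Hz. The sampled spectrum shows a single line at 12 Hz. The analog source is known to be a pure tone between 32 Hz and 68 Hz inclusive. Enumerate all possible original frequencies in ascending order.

Frequencies that alias to 12 Hz are k·fs ± 12 Hz for integer k ≥ 0.
k=0: 12 Hz.
k=1: 16 Hz, 40 Hz.
k=2: 44 Hz, 68 Hz.
k=3: 72 Hz, 96 Hz.
Within [32 Hz, 68 Hz]: 40 Hz, 44 Hz, 68 Hz.

40 Hz, 44 Hz, 68 Hz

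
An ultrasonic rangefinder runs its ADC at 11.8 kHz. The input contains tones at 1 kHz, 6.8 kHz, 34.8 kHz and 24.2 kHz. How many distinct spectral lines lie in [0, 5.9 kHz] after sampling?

fs/2 = 5.9 kHz.
1 kHz ≤ fs/2 = 5.9 kHz, passes unchanged.
6.8 kHz > fs/2 = 5.9 kHz, folds to fs − 6.8 kHz = 5 kHz.
34.8 kHz mod fs = 11.2 kHz.
11.2 kHz > fs/2 = 5.9 kHz, folds to fs − 11.2 kHz = 0.6 kHz.
24.2 kHz mod fs = 0.6 kHz.
0.6 kHz ≤ fs/2 = 5.9 kHz, appears at 0.6 kHz.
Distinct values: {0.6 kHz, 1 kHz, 5 kHz} → 3.

3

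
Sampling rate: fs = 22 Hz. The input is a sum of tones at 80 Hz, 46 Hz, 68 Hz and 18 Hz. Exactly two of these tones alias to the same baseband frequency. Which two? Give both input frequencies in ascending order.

fs/2 = 11 Hz.
80 Hz mod fs = 14 Hz.
14 Hz > fs/2 = 11 Hz, folds to fs − 14 Hz = 8 Hz.
46 Hz mod fs = 2 Hz.
2 Hz ≤ fs/2 = 11 Hz, appears at 2 Hz.
68 Hz mod fs = 2 Hz.
2 Hz ≤ fs/2 = 11 Hz, appears at 2 Hz.
18 Hz > fs/2 = 11 Hz, folds to fs − 18 Hz = 4 Hz.
46 Hz and 68 Hz both map to 2 Hz.

46 Hz, 68 Hz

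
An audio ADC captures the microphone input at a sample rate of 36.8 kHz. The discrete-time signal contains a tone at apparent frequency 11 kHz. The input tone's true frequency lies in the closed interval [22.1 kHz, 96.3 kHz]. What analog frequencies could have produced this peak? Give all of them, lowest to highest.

25.8 kHz, 47.8 kHz, 62.6 kHz, 84.6 kHz

Frequencies that alias to 11 kHz are k·fs ± 11 kHz for integer k ≥ 0.
k=0: 11 kHz.
k=1: 25.8 kHz, 47.8 kHz.
k=2: 62.6 kHz, 84.6 kHz.
k=3: 99.4 kHz, 121.4 kHz.
Within [22.1 kHz, 96.3 kHz]: 25.8 kHz, 47.8 kHz, 62.6 kHz, 84.6 kHz.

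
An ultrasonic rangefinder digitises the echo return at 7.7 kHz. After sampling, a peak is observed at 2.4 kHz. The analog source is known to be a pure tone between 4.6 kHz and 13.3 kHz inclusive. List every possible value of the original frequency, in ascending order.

5.3 kHz, 10.1 kHz, 13 kHz

Frequencies that alias to 2.4 kHz are k·fs ± 2.4 kHz for integer k ≥ 0.
k=0: 2.4 kHz.
k=1: 5.3 kHz, 10.1 kHz.
k=2: 13 kHz, 17.8 kHz.
k=3: 20.7 kHz, 25.5 kHz.
Within [4.6 kHz, 13.3 kHz]: 5.3 kHz, 10.1 kHz, 13 kHz.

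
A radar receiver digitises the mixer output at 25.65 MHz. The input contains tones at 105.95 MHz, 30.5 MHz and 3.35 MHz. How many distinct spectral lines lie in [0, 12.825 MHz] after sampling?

2

fs/2 = 12.825 MHz.
105.95 MHz mod fs = 3.35 MHz.
3.35 MHz ≤ fs/2 = 12.825 MHz, appears at 3.35 MHz.
30.5 MHz mod fs = 4.85 MHz.
4.85 MHz ≤ fs/2 = 12.825 MHz, appears at 4.85 MHz.
3.35 MHz ≤ fs/2 = 12.825 MHz, passes unchanged.
Distinct values: {3.35 MHz, 4.85 MHz} → 2.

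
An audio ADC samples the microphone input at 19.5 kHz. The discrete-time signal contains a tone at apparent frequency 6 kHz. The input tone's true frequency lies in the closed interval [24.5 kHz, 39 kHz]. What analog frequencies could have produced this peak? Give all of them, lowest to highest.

25.5 kHz, 33 kHz

Frequencies that alias to 6 kHz are k·fs ± 6 kHz for integer k ≥ 0.
k=0: 6 kHz.
k=1: 13.5 kHz, 25.5 kHz.
k=2: 33 kHz, 45 kHz.
k=3: 52.5 kHz, 64.5 kHz.
Within [24.5 kHz, 39 kHz]: 25.5 kHz, 33 kHz.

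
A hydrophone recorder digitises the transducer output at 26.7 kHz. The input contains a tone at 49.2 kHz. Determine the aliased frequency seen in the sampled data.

49.2 kHz mod fs = 22.5 kHz.
22.5 kHz > fs/2 = 13.35 kHz, folds to fs − 22.5 kHz = 4.2 kHz.

4.2 kHz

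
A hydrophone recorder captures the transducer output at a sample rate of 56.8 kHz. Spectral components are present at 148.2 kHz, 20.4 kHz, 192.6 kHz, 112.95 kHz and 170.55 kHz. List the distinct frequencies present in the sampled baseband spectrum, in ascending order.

0.15 kHz, 0.65 kHz, 20.4 kHz, 22.2 kHz

fs/2 = 28.4 kHz.
148.2 kHz mod fs = 34.6 kHz.
34.6 kHz > fs/2 = 28.4 kHz, folds to fs − 34.6 kHz = 22.2 kHz.
20.4 kHz ≤ fs/2 = 28.4 kHz, passes unchanged.
192.6 kHz mod fs = 22.2 kHz.
22.2 kHz ≤ fs/2 = 28.4 kHz, appears at 22.2 kHz.
112.95 kHz mod fs = 56.15 kHz.
56.15 kHz > fs/2 = 28.4 kHz, folds to fs − 56.15 kHz = 0.65 kHz.
170.55 kHz mod fs = 0.15 kHz.
0.15 kHz ≤ fs/2 = 28.4 kHz, appears at 0.15 kHz.
Distinct values: {0.15 kHz, 0.65 kHz, 20.4 kHz, 22.2 kHz}.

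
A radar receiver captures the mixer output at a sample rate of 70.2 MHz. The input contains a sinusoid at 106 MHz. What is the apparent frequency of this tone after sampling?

34.4 MHz

106 MHz mod fs = 35.8 MHz.
35.8 MHz > fs/2 = 35.1 MHz, folds to fs − 35.8 MHz = 34.4 MHz.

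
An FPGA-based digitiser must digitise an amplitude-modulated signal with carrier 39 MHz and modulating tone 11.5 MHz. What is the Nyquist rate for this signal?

101 MHz

AM sidebands sit at fc ± fm = 27.5 MHz and 50.5 MHz.
Highest-frequency component: 50.5 MHz.
Nyquist rate = 2 × 50.5 MHz = 101 MHz.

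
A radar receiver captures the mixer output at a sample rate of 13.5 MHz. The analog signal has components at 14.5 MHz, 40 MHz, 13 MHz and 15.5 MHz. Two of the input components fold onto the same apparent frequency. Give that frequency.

fs/2 = 6.75 MHz.
14.5 MHz mod fs = 1 MHz.
1 MHz ≤ fs/2 = 6.75 MHz, appears at 1 MHz.
40 MHz mod fs = 13 MHz.
13 MHz > fs/2 = 6.75 MHz, folds to fs − 13 MHz = 0.5 MHz.
13 MHz > fs/2 = 6.75 MHz, folds to fs − 13 MHz = 0.5 MHz.
15.5 MHz mod fs = 2 MHz.
2 MHz ≤ fs/2 = 6.75 MHz, appears at 2 MHz.
13 MHz and 40 MHz both map to 0.5 MHz.

0.5 MHz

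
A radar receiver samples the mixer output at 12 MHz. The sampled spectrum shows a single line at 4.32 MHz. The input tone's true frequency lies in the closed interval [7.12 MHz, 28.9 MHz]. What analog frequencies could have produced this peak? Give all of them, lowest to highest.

Frequencies that alias to 4.32 MHz are k·fs ± 4.32 MHz for integer k ≥ 0.
k=0: 4.32 MHz.
k=1: 7.68 MHz, 16.32 MHz.
k=2: 19.68 MHz, 28.32 MHz.
k=3: 31.68 MHz, 40.32 MHz.
Within [7.12 MHz, 28.9 MHz]: 7.68 MHz, 16.32 MHz, 19.68 MHz, 28.32 MHz.

7.68 MHz, 16.32 MHz, 19.68 MHz, 28.32 MHz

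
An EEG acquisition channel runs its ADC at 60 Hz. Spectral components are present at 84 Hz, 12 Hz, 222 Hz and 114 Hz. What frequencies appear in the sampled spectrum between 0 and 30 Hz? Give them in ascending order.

fs/2 = 30 Hz.
84 Hz mod fs = 24 Hz.
24 Hz ≤ fs/2 = 30 Hz, appears at 24 Hz.
12 Hz ≤ fs/2 = 30 Hz, passes unchanged.
222 Hz mod fs = 42 Hz.
42 Hz > fs/2 = 30 Hz, folds to fs − 42 Hz = 18 Hz.
114 Hz mod fs = 54 Hz.
54 Hz > fs/2 = 30 Hz, folds to fs − 54 Hz = 6 Hz.
Distinct values: {6 Hz, 12 Hz, 18 Hz, 24 Hz}.

6 Hz, 12 Hz, 18 Hz, 24 Hz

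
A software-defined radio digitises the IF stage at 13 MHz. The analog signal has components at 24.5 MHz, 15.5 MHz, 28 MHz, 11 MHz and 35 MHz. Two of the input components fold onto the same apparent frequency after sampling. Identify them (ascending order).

fs/2 = 6.5 MHz.
24.5 MHz mod fs = 11.5 MHz.
11.5 MHz > fs/2 = 6.5 MHz, folds to fs − 11.5 MHz = 1.5 MHz.
15.5 MHz mod fs = 2.5 MHz.
2.5 MHz ≤ fs/2 = 6.5 MHz, appears at 2.5 MHz.
28 MHz mod fs = 2 MHz.
2 MHz ≤ fs/2 = 6.5 MHz, appears at 2 MHz.
11 MHz > fs/2 = 6.5 MHz, folds to fs − 11 MHz = 2 MHz.
35 MHz mod fs = 9 MHz.
9 MHz > fs/2 = 6.5 MHz, folds to fs − 9 MHz = 4 MHz.
11 MHz and 28 MHz both map to 2 MHz.

11 MHz, 28 MHz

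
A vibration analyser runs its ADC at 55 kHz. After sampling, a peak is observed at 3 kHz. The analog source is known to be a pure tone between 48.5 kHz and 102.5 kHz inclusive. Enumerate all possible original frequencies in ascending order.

Frequencies that alias to 3 kHz are k·fs ± 3 kHz for integer k ≥ 0.
k=0: 3 kHz.
k=1: 52 kHz, 58 kHz.
k=2: 107 kHz, 113 kHz.
Within [48.5 kHz, 102.5 kHz]: 52 kHz, 58 kHz.

52 kHz, 58 kHz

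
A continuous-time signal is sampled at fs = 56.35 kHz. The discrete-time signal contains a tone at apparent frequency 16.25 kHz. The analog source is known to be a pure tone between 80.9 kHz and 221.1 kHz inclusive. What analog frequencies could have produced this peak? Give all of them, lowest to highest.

Frequencies that alias to 16.25 kHz are k·fs ± 16.25 kHz for integer k ≥ 0.
k=0: 16.25 kHz.
k=1: 40.1 kHz, 72.6 kHz.
k=2: 96.45 kHz, 128.95 kHz.
k=3: 152.8 kHz, 185.3 kHz.
k=4: 209.15 kHz, 241.65 kHz.
k=5: 265.5 kHz, 298 kHz.
Within [80.9 kHz, 221.1 kHz]: 96.45 kHz, 128.95 kHz, 152.8 kHz, 185.3 kHz, 209.15 kHz.

96.45 kHz, 128.95 kHz, 152.8 kHz, 185.3 kHz, 209.15 kHz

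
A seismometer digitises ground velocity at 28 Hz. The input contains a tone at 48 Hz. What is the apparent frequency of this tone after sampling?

8 Hz

48 Hz mod fs = 20 Hz.
20 Hz > fs/2 = 14 Hz, folds to fs − 20 Hz = 8 Hz.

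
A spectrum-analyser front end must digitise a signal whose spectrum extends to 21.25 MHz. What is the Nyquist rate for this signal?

42.5 MHz

Nyquist rate = 2 × 21.25 MHz = 42.5 MHz.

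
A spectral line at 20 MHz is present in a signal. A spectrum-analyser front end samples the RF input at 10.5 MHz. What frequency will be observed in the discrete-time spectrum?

1 MHz

20 MHz mod fs = 9.5 MHz.
9.5 MHz > fs/2 = 5.25 MHz, folds to fs − 9.5 MHz = 1 MHz.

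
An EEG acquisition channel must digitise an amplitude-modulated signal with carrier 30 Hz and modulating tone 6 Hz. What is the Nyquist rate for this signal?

72 Hz

AM sidebands sit at fc ± fm = 24 Hz and 36 Hz.
Highest-frequency component: 36 Hz.
Nyquist rate = 2 × 36 Hz = 72 Hz.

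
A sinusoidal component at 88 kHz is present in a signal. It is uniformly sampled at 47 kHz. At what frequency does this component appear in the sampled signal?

88 kHz mod fs = 41 kHz.
41 kHz > fs/2 = 23.5 kHz, folds to fs − 41 kHz = 6 kHz.

6 kHz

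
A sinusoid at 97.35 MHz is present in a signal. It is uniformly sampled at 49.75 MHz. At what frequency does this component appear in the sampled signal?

2.15 MHz

97.35 MHz mod fs = 47.6 MHz.
47.6 MHz > fs/2 = 24.875 MHz, folds to fs − 47.6 MHz = 2.15 MHz.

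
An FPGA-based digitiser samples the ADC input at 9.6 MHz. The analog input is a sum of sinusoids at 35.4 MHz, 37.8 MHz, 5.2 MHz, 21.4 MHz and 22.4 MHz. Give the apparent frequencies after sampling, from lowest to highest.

fs/2 = 4.8 MHz.
35.4 MHz mod fs = 6.6 MHz.
6.6 MHz > fs/2 = 4.8 MHz, folds to fs − 6.6 MHz = 3 MHz.
37.8 MHz mod fs = 9 MHz.
9 MHz > fs/2 = 4.8 MHz, folds to fs − 9 MHz = 0.6 MHz.
5.2 MHz > fs/2 = 4.8 MHz, folds to fs − 5.2 MHz = 4.4 MHz.
21.4 MHz mod fs = 2.2 MHz.
2.2 MHz ≤ fs/2 = 4.8 MHz, appears at 2.2 MHz.
22.4 MHz mod fs = 3.2 MHz.
3.2 MHz ≤ fs/2 = 4.8 MHz, appears at 3.2 MHz.
Distinct values: {0.6 MHz, 2.2 MHz, 3 MHz, 3.2 MHz, 4.4 MHz}.

0.6 MHz, 2.2 MHz, 3 MHz, 3.2 MHz, 4.4 MHz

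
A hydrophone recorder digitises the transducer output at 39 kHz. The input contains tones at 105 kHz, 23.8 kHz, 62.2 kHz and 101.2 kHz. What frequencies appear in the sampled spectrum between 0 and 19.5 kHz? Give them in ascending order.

fs/2 = 19.5 kHz.
105 kHz mod fs = 27 kHz.
27 kHz > fs/2 = 19.5 kHz, folds to fs − 27 kHz = 12 kHz.
23.8 kHz > fs/2 = 19.5 kHz, folds to fs − 23.8 kHz = 15.2 kHz.
62.2 kHz mod fs = 23.2 kHz.
23.2 kHz > fs/2 = 19.5 kHz, folds to fs − 23.2 kHz = 15.8 kHz.
101.2 kHz mod fs = 23.2 kHz.
23.2 kHz > fs/2 = 19.5 kHz, folds to fs − 23.2 kHz = 15.8 kHz.
Distinct values: {12 kHz, 15.2 kHz, 15.8 kHz}.

12 kHz, 15.2 kHz, 15.8 kHz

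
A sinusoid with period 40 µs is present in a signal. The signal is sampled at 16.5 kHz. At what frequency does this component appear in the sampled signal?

T = 40 µs → f = 1/T = 25 kHz.
25 kHz mod fs = 8.5 kHz.
8.5 kHz > fs/2 = 8.25 kHz, folds to fs − 8.5 kHz = 8 kHz.

8 kHz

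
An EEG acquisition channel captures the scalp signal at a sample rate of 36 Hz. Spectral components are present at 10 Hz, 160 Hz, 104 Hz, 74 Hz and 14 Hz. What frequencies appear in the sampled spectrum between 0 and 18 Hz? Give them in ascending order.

fs/2 = 18 Hz.
10 Hz ≤ fs/2 = 18 Hz, passes unchanged.
160 Hz mod fs = 16 Hz.
16 Hz ≤ fs/2 = 18 Hz, appears at 16 Hz.
104 Hz mod fs = 32 Hz.
32 Hz > fs/2 = 18 Hz, folds to fs − 32 Hz = 4 Hz.
74 Hz mod fs = 2 Hz.
2 Hz ≤ fs/2 = 18 Hz, appears at 2 Hz.
14 Hz ≤ fs/2 = 18 Hz, passes unchanged.
Distinct values: {2 Hz, 4 Hz, 10 Hz, 14 Hz, 16 Hz}.

2 Hz, 4 Hz, 10 Hz, 14 Hz, 16 Hz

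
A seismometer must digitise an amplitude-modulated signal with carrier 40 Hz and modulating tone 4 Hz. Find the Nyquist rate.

AM sidebands sit at fc ± fm = 36 Hz and 44 Hz.
Highest-frequency component: 44 Hz.
Nyquist rate = 2 × 44 Hz = 88 Hz.

88 Hz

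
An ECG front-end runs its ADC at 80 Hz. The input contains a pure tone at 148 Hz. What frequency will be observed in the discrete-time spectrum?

12 Hz

148 Hz mod fs = 68 Hz.
68 Hz > fs/2 = 40 Hz, folds to fs − 68 Hz = 12 Hz.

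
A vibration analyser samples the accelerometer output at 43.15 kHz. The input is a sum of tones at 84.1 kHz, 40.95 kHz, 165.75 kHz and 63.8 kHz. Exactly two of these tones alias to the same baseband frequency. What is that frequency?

fs/2 = 21.575 kHz.
84.1 kHz mod fs = 40.95 kHz.
40.95 kHz > fs/2 = 21.575 kHz, folds to fs − 40.95 kHz = 2.2 kHz.
40.95 kHz > fs/2 = 21.575 kHz, folds to fs − 40.95 kHz = 2.2 kHz.
165.75 kHz mod fs = 36.3 kHz.
36.3 kHz > fs/2 = 21.575 kHz, folds to fs − 36.3 kHz = 6.85 kHz.
63.8 kHz mod fs = 20.65 kHz.
20.65 kHz ≤ fs/2 = 21.575 kHz, appears at 20.65 kHz.
40.95 kHz and 84.1 kHz both map to 2.2 kHz.

2.2 kHz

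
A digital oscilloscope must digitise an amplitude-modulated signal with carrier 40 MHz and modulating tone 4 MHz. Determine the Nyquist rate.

AM sidebands sit at fc ± fm = 36 MHz and 44 MHz.
Highest-frequency component: 44 MHz.
Nyquist rate = 2 × 44 MHz = 88 MHz.

88 MHz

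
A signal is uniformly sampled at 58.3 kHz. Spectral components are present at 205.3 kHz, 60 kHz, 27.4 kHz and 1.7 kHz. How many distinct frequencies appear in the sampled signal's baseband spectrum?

fs/2 = 29.15 kHz.
205.3 kHz mod fs = 30.4 kHz.
30.4 kHz > fs/2 = 29.15 kHz, folds to fs − 30.4 kHz = 27.9 kHz.
60 kHz mod fs = 1.7 kHz.
1.7 kHz ≤ fs/2 = 29.15 kHz, appears at 1.7 kHz.
27.4 kHz ≤ fs/2 = 29.15 kHz, passes unchanged.
1.7 kHz ≤ fs/2 = 29.15 kHz, passes unchanged.
Distinct values: {1.7 kHz, 27.4 kHz, 27.9 kHz} → 3.

3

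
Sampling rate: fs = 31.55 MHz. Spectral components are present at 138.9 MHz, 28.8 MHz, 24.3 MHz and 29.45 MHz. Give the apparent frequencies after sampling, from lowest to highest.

fs/2 = 15.775 MHz.
138.9 MHz mod fs = 12.7 MHz.
12.7 MHz ≤ fs/2 = 15.775 MHz, appears at 12.7 MHz.
28.8 MHz > fs/2 = 15.775 MHz, folds to fs − 28.8 MHz = 2.75 MHz.
24.3 MHz > fs/2 = 15.775 MHz, folds to fs − 24.3 MHz = 7.25 MHz.
29.45 MHz > fs/2 = 15.775 MHz, folds to fs − 29.45 MHz = 2.1 MHz.
Distinct values: {2.1 MHz, 2.75 MHz, 7.25 MHz, 12.7 MHz}.

2.1 MHz, 2.75 MHz, 7.25 MHz, 12.7 MHz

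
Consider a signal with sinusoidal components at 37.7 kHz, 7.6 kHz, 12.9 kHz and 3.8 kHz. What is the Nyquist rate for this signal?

Highest-frequency component: 37.7 kHz.
Nyquist rate = 2 × 37.7 kHz = 75.4 kHz.

75.4 kHz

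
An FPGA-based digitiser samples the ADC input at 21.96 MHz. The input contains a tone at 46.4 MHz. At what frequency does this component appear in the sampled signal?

46.4 MHz mod fs = 2.48 MHz.
2.48 MHz ≤ fs/2 = 10.98 MHz, appears at 2.48 MHz.

2.48 MHz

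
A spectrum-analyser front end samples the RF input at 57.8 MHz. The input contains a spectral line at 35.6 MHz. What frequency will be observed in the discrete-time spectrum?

22.2 MHz

35.6 MHz > fs/2 = 28.9 MHz, folds to fs − 35.6 MHz = 22.2 MHz.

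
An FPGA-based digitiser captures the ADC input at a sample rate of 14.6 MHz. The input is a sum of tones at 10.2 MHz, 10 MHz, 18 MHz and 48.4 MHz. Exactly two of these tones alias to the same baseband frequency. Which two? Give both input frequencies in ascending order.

10 MHz, 48.4 MHz

fs/2 = 7.3 MHz.
10.2 MHz > fs/2 = 7.3 MHz, folds to fs − 10.2 MHz = 4.4 MHz.
10 MHz > fs/2 = 7.3 MHz, folds to fs − 10 MHz = 4.6 MHz.
18 MHz mod fs = 3.4 MHz.
3.4 MHz ≤ fs/2 = 7.3 MHz, appears at 3.4 MHz.
48.4 MHz mod fs = 4.6 MHz.
4.6 MHz ≤ fs/2 = 7.3 MHz, appears at 4.6 MHz.
10 MHz and 48.4 MHz both map to 4.6 MHz.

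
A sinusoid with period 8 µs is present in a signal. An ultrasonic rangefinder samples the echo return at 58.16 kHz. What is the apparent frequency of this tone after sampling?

T = 8 µs → f = 1/T = 125 kHz.
125 kHz mod fs = 8.68 kHz.
8.68 kHz ≤ fs/2 = 29.08 kHz, appears at 8.68 kHz.

8.68 kHz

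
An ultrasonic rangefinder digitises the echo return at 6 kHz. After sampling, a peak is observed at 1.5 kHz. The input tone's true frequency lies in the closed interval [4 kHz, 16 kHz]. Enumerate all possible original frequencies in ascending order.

4.5 kHz, 7.5 kHz, 10.5 kHz, 13.5 kHz

Frequencies that alias to 1.5 kHz are k·fs ± 1.5 kHz for integer k ≥ 0.
k=0: 1.5 kHz.
k=1: 4.5 kHz, 7.5 kHz.
k=2: 10.5 kHz, 13.5 kHz.
k=3: 16.5 kHz, 19.5 kHz.
Within [4 kHz, 16 kHz]: 4.5 kHz, 7.5 kHz, 10.5 kHz, 13.5 kHz.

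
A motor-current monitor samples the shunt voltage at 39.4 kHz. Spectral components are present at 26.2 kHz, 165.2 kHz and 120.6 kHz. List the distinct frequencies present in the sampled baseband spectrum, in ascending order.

fs/2 = 19.7 kHz.
26.2 kHz > fs/2 = 19.7 kHz, folds to fs − 26.2 kHz = 13.2 kHz.
165.2 kHz mod fs = 7.6 kHz.
7.6 kHz ≤ fs/2 = 19.7 kHz, appears at 7.6 kHz.
120.6 kHz mod fs = 2.4 kHz.
2.4 kHz ≤ fs/2 = 19.7 kHz, appears at 2.4 kHz.
Distinct values: {2.4 kHz, 7.6 kHz, 13.2 kHz}.

2.4 kHz, 7.6 kHz, 13.2 kHz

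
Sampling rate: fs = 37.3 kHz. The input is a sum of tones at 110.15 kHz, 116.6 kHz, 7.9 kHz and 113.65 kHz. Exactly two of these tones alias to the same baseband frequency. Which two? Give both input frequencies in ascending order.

110.15 kHz, 113.65 kHz

fs/2 = 18.65 kHz.
110.15 kHz mod fs = 35.55 kHz.
35.55 kHz > fs/2 = 18.65 kHz, folds to fs − 35.55 kHz = 1.75 kHz.
116.6 kHz mod fs = 4.7 kHz.
4.7 kHz ≤ fs/2 = 18.65 kHz, appears at 4.7 kHz.
7.9 kHz ≤ fs/2 = 18.65 kHz, passes unchanged.
113.65 kHz mod fs = 1.75 kHz.
1.75 kHz ≤ fs/2 = 18.65 kHz, appears at 1.75 kHz.
110.15 kHz and 113.65 kHz both map to 1.75 kHz.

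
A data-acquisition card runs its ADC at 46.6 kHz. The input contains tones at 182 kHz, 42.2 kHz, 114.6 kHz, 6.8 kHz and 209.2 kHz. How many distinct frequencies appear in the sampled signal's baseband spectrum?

fs/2 = 23.3 kHz.
182 kHz mod fs = 42.2 kHz.
42.2 kHz > fs/2 = 23.3 kHz, folds to fs − 42.2 kHz = 4.4 kHz.
42.2 kHz > fs/2 = 23.3 kHz, folds to fs − 42.2 kHz = 4.4 kHz.
114.6 kHz mod fs = 21.4 kHz.
21.4 kHz ≤ fs/2 = 23.3 kHz, appears at 21.4 kHz.
6.8 kHz ≤ fs/2 = 23.3 kHz, passes unchanged.
209.2 kHz mod fs = 22.8 kHz.
22.8 kHz ≤ fs/2 = 23.3 kHz, appears at 22.8 kHz.
Distinct values: {4.4 kHz, 6.8 kHz, 21.4 kHz, 22.8 kHz} → 4.

4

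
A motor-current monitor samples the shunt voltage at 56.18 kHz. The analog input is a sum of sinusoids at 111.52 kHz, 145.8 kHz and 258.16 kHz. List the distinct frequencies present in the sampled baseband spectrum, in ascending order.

fs/2 = 28.09 kHz.
111.52 kHz mod fs = 55.34 kHz.
55.34 kHz > fs/2 = 28.09 kHz, folds to fs − 55.34 kHz = 0.84 kHz.
145.8 kHz mod fs = 33.44 kHz.
33.44 kHz > fs/2 = 28.09 kHz, folds to fs − 33.44 kHz = 22.74 kHz.
258.16 kHz mod fs = 33.44 kHz.
33.44 kHz > fs/2 = 28.09 kHz, folds to fs − 33.44 kHz = 22.74 kHz.
Distinct values: {0.84 kHz, 22.74 kHz}.

0.84 kHz, 22.74 kHz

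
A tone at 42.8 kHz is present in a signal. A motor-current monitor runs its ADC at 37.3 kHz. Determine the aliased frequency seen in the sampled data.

42.8 kHz mod fs = 5.5 kHz.
5.5 kHz ≤ fs/2 = 18.65 kHz, appears at 5.5 kHz.

5.5 kHz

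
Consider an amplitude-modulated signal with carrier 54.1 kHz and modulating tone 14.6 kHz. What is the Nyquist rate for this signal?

137.4 kHz

AM sidebands sit at fc ± fm = 39.5 kHz and 68.7 kHz.
Highest-frequency component: 68.7 kHz.
Nyquist rate = 2 × 68.7 kHz = 137.4 kHz.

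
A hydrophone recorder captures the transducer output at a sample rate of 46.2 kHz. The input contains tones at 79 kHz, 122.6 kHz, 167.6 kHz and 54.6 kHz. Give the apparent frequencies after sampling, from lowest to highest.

fs/2 = 23.1 kHz.
79 kHz mod fs = 32.8 kHz.
32.8 kHz > fs/2 = 23.1 kHz, folds to fs − 32.8 kHz = 13.4 kHz.
122.6 kHz mod fs = 30.2 kHz.
30.2 kHz > fs/2 = 23.1 kHz, folds to fs − 30.2 kHz = 16 kHz.
167.6 kHz mod fs = 29 kHz.
29 kHz > fs/2 = 23.1 kHz, folds to fs − 29 kHz = 17.2 kHz.
54.6 kHz mod fs = 8.4 kHz.
8.4 kHz ≤ fs/2 = 23.1 kHz, appears at 8.4 kHz.
Distinct values: {8.4 kHz, 13.4 kHz, 16 kHz, 17.2 kHz}.

8.4 kHz, 13.4 kHz, 16 kHz, 17.2 kHz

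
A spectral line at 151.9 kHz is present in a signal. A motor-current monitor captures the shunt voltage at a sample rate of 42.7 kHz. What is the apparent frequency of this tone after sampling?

151.9 kHz mod fs = 23.8 kHz.
23.8 kHz > fs/2 = 21.35 kHz, folds to fs − 23.8 kHz = 18.9 kHz.

18.9 kHz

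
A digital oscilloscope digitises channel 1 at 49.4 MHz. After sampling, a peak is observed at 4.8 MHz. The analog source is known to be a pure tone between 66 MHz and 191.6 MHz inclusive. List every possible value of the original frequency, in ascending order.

Frequencies that alias to 4.8 MHz are k·fs ± 4.8 MHz for integer k ≥ 0.
k=0: 4.8 MHz.
k=1: 44.6 MHz, 54.2 MHz.
k=2: 94 MHz, 103.6 MHz.
k=3: 143.4 MHz, 153 MHz.
k=4: 192.8 MHz, 202.4 MHz.
Within [66 MHz, 191.6 MHz]: 94 MHz, 103.6 MHz, 143.4 MHz, 153 MHz.

94 MHz, 103.6 MHz, 143.4 MHz, 153 MHz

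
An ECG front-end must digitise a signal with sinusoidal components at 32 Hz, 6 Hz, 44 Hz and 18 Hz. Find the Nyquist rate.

Highest-frequency component: 44 Hz.
Nyquist rate = 2 × 44 Hz = 88 Hz.

88 Hz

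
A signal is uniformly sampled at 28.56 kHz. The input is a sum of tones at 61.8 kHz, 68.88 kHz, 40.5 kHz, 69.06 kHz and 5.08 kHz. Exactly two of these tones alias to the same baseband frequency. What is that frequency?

fs/2 = 14.28 kHz.
61.8 kHz mod fs = 4.68 kHz.
4.68 kHz ≤ fs/2 = 14.28 kHz, appears at 4.68 kHz.
68.88 kHz mod fs = 11.76 kHz.
11.76 kHz ≤ fs/2 = 14.28 kHz, appears at 11.76 kHz.
40.5 kHz mod fs = 11.94 kHz.
11.94 kHz ≤ fs/2 = 14.28 kHz, appears at 11.94 kHz.
69.06 kHz mod fs = 11.94 kHz.
11.94 kHz ≤ fs/2 = 14.28 kHz, appears at 11.94 kHz.
5.08 kHz ≤ fs/2 = 14.28 kHz, passes unchanged.
40.5 kHz and 69.06 kHz both map to 11.94 kHz.

11.94 kHz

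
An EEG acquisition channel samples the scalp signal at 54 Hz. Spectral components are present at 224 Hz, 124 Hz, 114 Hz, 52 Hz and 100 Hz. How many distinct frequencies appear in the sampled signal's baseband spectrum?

fs/2 = 27 Hz.
224 Hz mod fs = 8 Hz.
8 Hz ≤ fs/2 = 27 Hz, appears at 8 Hz.
124 Hz mod fs = 16 Hz.
16 Hz ≤ fs/2 = 27 Hz, appears at 16 Hz.
114 Hz mod fs = 6 Hz.
6 Hz ≤ fs/2 = 27 Hz, appears at 6 Hz.
52 Hz > fs/2 = 27 Hz, folds to fs − 52 Hz = 2 Hz.
100 Hz mod fs = 46 Hz.
46 Hz > fs/2 = 27 Hz, folds to fs − 46 Hz = 8 Hz.
Distinct values: {2 Hz, 6 Hz, 8 Hz, 16 Hz} → 4.

4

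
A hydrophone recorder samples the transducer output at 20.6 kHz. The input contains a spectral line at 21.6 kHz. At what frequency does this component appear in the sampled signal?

1 kHz

21.6 kHz mod fs = 1 kHz.
1 kHz ≤ fs/2 = 10.3 kHz, appears at 1 kHz.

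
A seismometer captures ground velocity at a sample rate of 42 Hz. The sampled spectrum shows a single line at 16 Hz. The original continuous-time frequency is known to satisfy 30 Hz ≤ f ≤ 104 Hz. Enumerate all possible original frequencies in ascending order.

58 Hz, 68 Hz, 100 Hz

Frequencies that alias to 16 Hz are k·fs ± 16 Hz for integer k ≥ 0.
k=0: 16 Hz.
k=1: 26 Hz, 58 Hz.
k=2: 68 Hz, 100 Hz.
k=3: 110 Hz, 142 Hz.
Within [30 Hz, 104 Hz]: 58 Hz, 68 Hz, 100 Hz.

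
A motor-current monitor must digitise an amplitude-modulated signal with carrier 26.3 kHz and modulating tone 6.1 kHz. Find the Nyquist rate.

64.8 kHz

AM sidebands sit at fc ± fm = 20.2 kHz and 32.4 kHz.
Highest-frequency component: 32.4 kHz.
Nyquist rate = 2 × 32.4 kHz = 64.8 kHz.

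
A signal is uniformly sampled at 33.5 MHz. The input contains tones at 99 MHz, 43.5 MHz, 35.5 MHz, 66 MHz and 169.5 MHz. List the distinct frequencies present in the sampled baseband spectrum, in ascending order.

1 MHz, 1.5 MHz, 2 MHz, 10 MHz

fs/2 = 16.75 MHz.
99 MHz mod fs = 32 MHz.
32 MHz > fs/2 = 16.75 MHz, folds to fs − 32 MHz = 1.5 MHz.
43.5 MHz mod fs = 10 MHz.
10 MHz ≤ fs/2 = 16.75 MHz, appears at 10 MHz.
35.5 MHz mod fs = 2 MHz.
2 MHz ≤ fs/2 = 16.75 MHz, appears at 2 MHz.
66 MHz mod fs = 32.5 MHz.
32.5 MHz > fs/2 = 16.75 MHz, folds to fs − 32.5 MHz = 1 MHz.
169.5 MHz mod fs = 2 MHz.
2 MHz ≤ fs/2 = 16.75 MHz, appears at 2 MHz.
Distinct values: {1 MHz, 1.5 MHz, 2 MHz, 10 MHz}.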